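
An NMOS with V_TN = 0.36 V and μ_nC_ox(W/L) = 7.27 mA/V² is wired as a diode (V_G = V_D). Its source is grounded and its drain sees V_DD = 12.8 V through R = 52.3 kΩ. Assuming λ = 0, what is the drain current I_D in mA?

I_D = 0.233 mA

With gate tied to drain, V_GS = V_DS ≥ V_GS − V_TN, so the device is in saturation.
KCL at the drain: ½ k_n (V_GS − V_TN)² = (V_DD − V_GS)/R.
Let x = V_GS − 0.36. Then 190 x² + x − 12.44 = 0, giving x = 0.253 V (positive root), so V_GS = 0.613 V.
I_D = (V_DD − V_GS)/R = (12.8 − 0.613) / 52.3 = 0.233 mA.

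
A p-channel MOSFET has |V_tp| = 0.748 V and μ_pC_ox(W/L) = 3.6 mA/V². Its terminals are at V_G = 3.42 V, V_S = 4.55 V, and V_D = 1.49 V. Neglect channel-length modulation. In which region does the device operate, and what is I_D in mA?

Saturation; I_D = 0.263 mA

V_SG = V_S − V_G = 4.55 − 3.42 = 1.13 V; V_SD = V_S − V_D = 4.55 − 1.49 = 3.06 V.
V_ov = V_SG − |V_tp| = 1.13 − 0.748 = 0.382 V.
Since V_SD = 3.06 V ≥ V_ov = 0.382 V, the device is in saturation.
I_D = ½ k_p V_ov² = 0.5 × 3.6 × 0.382² = 0.263 mA.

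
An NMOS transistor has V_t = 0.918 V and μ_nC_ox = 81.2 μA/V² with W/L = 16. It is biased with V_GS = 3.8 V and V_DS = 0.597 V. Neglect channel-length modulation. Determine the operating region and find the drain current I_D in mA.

Triode; I_D = 2.00 mA

k_n = μ_nC_ox · (W/L) = 1.299 mA/V².
V_ov = V_GS − V_t = 3.8 − 0.918 = 2.88 V.
Since V_DS = 0.597 V < V_ov = 2.88 V, the device is in the triode region.
I_D = k_n [V_ov · V_DS − ½ V_DS²] = 1.299 × [2.88 × 0.597 − 0.5 × 0.597²] = 2 mA.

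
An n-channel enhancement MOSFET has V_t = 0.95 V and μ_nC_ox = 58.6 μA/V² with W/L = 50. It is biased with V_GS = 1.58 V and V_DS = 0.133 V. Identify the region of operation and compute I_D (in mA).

k_n = μ_nC_ox · (W/L) = 2.93 mA/V².
V_ov = V_GS − V_t = 1.58 − 0.95 = 0.63 V.
Since V_DS = 0.133 V < V_ov = 0.63 V, the device is in the triode region.
I_D = k_n [V_ov · V_DS − ½ V_DS²] = 2.93 × [0.63 × 0.133 − 0.5 × 0.133²] = 0.22 mA.

Triode; I_D = 0.220 mA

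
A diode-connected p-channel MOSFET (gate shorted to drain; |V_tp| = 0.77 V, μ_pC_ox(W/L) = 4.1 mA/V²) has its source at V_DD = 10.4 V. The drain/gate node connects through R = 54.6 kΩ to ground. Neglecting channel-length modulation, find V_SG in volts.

V_SG = 1.06 V

With gate tied to drain, V_SG = V_SD ≥ V_SG − |V_tp|, so the device is in saturation.
KCL at the drain: ½ k_p (V_SG − |V_tp|)² = (V_DD − V_SG)/R.
Let x = V_SG − 0.77. Then 112 x² + x − 9.63 = 0, giving x = 0.289 V (positive root), so V_SG = 1.06 V.
I_D = (V_DD − V_SG)/R = (10.4 − 1.06) / 54.6 = 0.171 mA.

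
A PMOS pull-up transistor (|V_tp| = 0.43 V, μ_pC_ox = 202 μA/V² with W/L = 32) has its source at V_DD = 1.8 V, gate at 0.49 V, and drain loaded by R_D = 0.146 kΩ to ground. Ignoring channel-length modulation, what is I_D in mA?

V_SG = V_DD − V_G = 1.8 − 0.49 = 1.31 V, so V_ov = 1.31 − 0.43 = 0.88 V.
k_p = μ_pC_ox · (W/L) = 6.464 mA/V².
Assume saturation: I_D = ½ k_p V_ov² = 0.5 × 6.464 × 0.88² = 2.5 mA, giving V_SD = V_DD − I_D R_D = 1.8 − 2.5 × 0.146 = 1.43 V.
V_SD = 1.43 V ≥ V_ov = 0.88 V, confirming saturation.

I_D = 2.50 mA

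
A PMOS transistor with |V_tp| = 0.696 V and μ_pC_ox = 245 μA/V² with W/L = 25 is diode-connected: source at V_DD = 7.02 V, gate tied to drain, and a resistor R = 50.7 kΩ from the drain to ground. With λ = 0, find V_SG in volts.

V_SG = 0.895 V

With gate tied to drain, V_SG = V_SD ≥ V_SG − |V_tp|, so the device is in saturation.
k_p = μ_pC_ox · (W/L) = 6.125 mA/V².
KCL at the drain: ½ k_p (V_SG − |V_tp|)² = (V_DD − V_SG)/R.
Let x = V_SG − 0.696. Then 155 x² + x − 6.324 = 0, giving x = 0.199 V (positive root), so V_SG = 0.895 V.
I_D = (V_DD − V_SG)/R = (7.02 − 0.895) / 50.7 = 0.121 mA.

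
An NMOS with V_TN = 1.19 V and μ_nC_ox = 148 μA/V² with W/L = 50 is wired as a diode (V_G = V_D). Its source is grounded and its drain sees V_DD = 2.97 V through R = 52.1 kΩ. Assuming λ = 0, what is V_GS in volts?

With gate tied to drain, V_GS = V_DS ≥ V_GS − V_TN, so the device is in saturation.
k_n = μ_nC_ox · (W/L) = 7.4 mA/V².
KCL at the drain: ½ k_n (V_GS − V_TN)² = (V_DD − V_GS)/R.
Let x = V_GS − 1.19. Then 193 x² + x − 1.78 = 0, giving x = 0.0935 V (positive root), so V_GS = 1.28 V.
I_D = (V_DD − V_GS)/R = (2.97 − 1.28) / 52.1 = 0.0324 mA.

V_GS = 1.28 V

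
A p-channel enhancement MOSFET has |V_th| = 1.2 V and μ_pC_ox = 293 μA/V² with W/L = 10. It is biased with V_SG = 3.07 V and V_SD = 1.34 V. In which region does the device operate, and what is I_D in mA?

Triode; I_D = 4.71 mA

k_p = μ_pC_ox · (W/L) = 2.93 mA/V².
V_ov = V_SG − |V_th| = 3.07 − 1.2 = 1.87 V.
Since V_SD = 1.34 V < V_ov = 1.87 V, the device is in the triode region.
I_D = k_p [V_ov · V_SD − ½ V_SD²] = 2.93 × [1.87 × 1.34 − 0.5 × 1.34²] = 4.71 mA.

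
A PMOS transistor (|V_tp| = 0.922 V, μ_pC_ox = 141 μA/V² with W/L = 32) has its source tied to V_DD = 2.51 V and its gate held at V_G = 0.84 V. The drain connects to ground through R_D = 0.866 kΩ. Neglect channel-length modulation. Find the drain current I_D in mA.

V_SG = V_DD − V_G = 2.51 − 0.84 = 1.67 V, so V_ov = 1.67 − 0.922 = 0.748 V.
k_p = μ_pC_ox · (W/L) = 4.512 mA/V².
Assume saturation: I_D = ½ k_p V_ov² = 0.5 × 4.512 × 0.748² = 1.26 mA, giving V_SD = V_DD − I_D R_D = 2.51 − 1.26 × 0.866 = 1.42 V.
V_SD = 1.42 V ≥ V_ov = 0.748 V, confirming saturation.

I_D = 1.26 mA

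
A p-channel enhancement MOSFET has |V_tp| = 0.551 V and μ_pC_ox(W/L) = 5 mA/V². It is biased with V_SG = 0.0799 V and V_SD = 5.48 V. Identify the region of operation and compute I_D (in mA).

Cutoff; I_D = 0 mA

V_SG = 0.0799 V < |V_tp| = 0.551 V, so the transistor is in cutoff.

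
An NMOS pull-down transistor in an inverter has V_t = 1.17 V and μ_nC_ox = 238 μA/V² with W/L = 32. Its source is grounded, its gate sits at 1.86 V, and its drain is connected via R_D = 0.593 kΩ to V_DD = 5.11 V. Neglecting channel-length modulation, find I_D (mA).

I_D = 1.81 mA

V_GS = V_G = 1.86 V, so V_ov = 1.86 − 1.17 = 0.69 V.
k_n = μ_nC_ox · (W/L) = 7.616 mA/V².
Assume saturation: I_D = ½ k_n V_ov² = 0.5 × 7.616 × 0.69² = 1.81 mA, giving V_DS = V_DD − I_D R_D = 5.11 − 1.81 × 0.593 = 4.03 V.
V_DS = 4.03 V ≥ V_ov = 0.69 V, confirming saturation.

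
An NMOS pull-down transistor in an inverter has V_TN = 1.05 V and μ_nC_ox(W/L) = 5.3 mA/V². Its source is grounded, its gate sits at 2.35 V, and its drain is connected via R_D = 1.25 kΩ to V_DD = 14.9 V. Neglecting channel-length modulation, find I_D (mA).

I_D = 4.48 mA

V_GS = V_G = 2.35 V, so V_ov = 2.35 − 1.05 = 1.3 V.
Assume saturation: I_D = ½ k_n V_ov² = 0.5 × 5.3 × 1.3² = 4.48 mA, giving V_DS = V_DD − I_D R_D = 14.9 − 4.48 × 1.25 = 9.3 V.
V_DS = 9.3 V ≥ V_ov = 1.3 V, confirming saturation.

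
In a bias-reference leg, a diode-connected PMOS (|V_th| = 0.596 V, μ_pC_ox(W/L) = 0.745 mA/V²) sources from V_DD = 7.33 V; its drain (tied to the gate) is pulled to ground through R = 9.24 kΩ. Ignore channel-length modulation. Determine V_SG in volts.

V_SG = 1.86 V

With gate tied to drain, V_SG = V_SD ≥ V_SG − |V_th|, so the device is in saturation.
KCL at the drain: ½ k_p (V_SG − |V_th|)² = (V_DD − V_SG)/R.
Let x = V_SG − 0.596. Then 3.44 x² + x − 6.734 = 0, giving x = 1.26 V (positive root), so V_SG = 1.86 V.
I_D = (V_DD − V_SG)/R = (7.33 − 1.86) / 9.24 = 0.592 mA.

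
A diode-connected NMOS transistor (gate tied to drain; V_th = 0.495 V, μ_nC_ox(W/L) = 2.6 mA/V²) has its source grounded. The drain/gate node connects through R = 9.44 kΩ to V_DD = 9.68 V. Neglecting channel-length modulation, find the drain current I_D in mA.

I_D = 0.886 mA

With gate tied to drain, V_GS = V_DS ≥ V_GS − V_th, so the device is in saturation.
KCL at the drain: ½ k_n (V_GS − V_th)² = (V_DD − V_GS)/R.
Let x = V_GS − 0.495. Then 12.3 x² + x − 9.185 = 0, giving x = 0.825 V (positive root), so V_GS = 1.32 V.
I_D = (V_DD − V_GS)/R = (9.68 − 1.32) / 9.44 = 0.886 mA.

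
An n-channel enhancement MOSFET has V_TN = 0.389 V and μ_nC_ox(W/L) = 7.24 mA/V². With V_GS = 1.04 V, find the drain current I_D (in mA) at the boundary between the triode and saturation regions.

I_D = 1.53 mA

At the boundary V_DS = V_ov = V_GS − V_TN = 1.04 − 0.389 = 0.651 V.
I_D = ½ k_n V_ov² = 0.5 × 7.24 × 0.651² = 1.53 mA.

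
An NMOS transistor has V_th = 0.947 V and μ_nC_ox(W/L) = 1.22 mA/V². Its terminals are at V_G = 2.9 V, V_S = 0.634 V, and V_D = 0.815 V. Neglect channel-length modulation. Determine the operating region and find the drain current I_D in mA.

Triode; I_D = 0.271 mA

V_GS = V_G − V_S = 2.9 − 0.634 = 2.27 V; V_DS = V_D − V_S = 0.815 − 0.634 = 0.181 V.
V_ov = V_GS − V_th = 2.27 − 0.947 = 1.32 V.
Since V_DS = 0.181 V < V_ov = 1.32 V, the device is in the triode region.
I_D = k_n [V_ov · V_DS − ½ V_DS²] = 1.22 × [1.32 × 0.181 − 0.5 × 0.181²] = 0.271 mA.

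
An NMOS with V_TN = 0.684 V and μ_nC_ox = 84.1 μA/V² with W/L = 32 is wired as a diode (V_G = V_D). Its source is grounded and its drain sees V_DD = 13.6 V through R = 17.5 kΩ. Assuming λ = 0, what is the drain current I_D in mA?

With gate tied to drain, V_GS = V_DS ≥ V_GS − V_TN, so the device is in saturation.
k_n = μ_nC_ox · (W/L) = 2.691 mA/V².
KCL at the drain: ½ k_n (V_GS − V_TN)² = (V_DD − V_GS)/R.
Let x = V_GS − 0.684. Then 23.5 x² + x − 12.92 = 0, giving x = 0.72 V (positive root), so V_GS = 1.4 V.
I_D = (V_DD − V_GS)/R = (13.6 − 1.4) / 17.5 = 0.697 mA.

I_D = 0.697 mA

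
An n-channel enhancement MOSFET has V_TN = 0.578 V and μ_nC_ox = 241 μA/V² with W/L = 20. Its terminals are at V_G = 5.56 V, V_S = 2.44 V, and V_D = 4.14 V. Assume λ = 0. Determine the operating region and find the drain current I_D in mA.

V_GS = V_G − V_S = 5.56 − 2.44 = 3.12 V; V_DS = V_D − V_S = 4.14 − 2.44 = 1.7 V.
k_n = μ_nC_ox · (W/L) = 4.82 mA/V².
V_ov = V_GS − V_TN = 3.12 − 0.578 = 2.54 V.
Since V_DS = 1.7 V < V_ov = 2.54 V, the device is in the triode region.
I_D = k_n [V_ov · V_DS − ½ V_DS²] = 4.82 × [2.54 × 1.7 − 0.5 × 1.7²] = 13.9 mA.

Triode; I_D = 13.9 mA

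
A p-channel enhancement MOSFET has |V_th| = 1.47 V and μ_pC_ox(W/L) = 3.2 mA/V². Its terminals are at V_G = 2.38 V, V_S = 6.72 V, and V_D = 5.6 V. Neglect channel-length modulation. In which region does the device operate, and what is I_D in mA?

Triode; I_D = 8.28 mA

V_SG = V_S − V_G = 6.72 − 2.38 = 4.34 V; V_SD = V_S − V_D = 6.72 − 5.6 = 1.12 V.
V_ov = V_SG − |V_th| = 4.34 − 1.47 = 2.87 V.
Since V_SD = 1.12 V < V_ov = 2.87 V, the device is in the triode region.
I_D = k_p [V_ov · V_SD − ½ V_SD²] = 3.2 × [2.87 × 1.12 − 0.5 × 1.12²] = 8.28 mA.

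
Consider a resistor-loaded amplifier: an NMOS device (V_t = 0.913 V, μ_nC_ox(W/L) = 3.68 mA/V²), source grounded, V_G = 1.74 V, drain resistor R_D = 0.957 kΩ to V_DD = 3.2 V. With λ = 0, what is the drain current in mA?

I_D = 1.26 mA

V_GS = V_G = 1.74 V, so V_ov = 1.74 − 0.913 = 0.827 V.
Assume saturation: I_D = ½ k_n V_ov² = 0.5 × 3.68 × 0.827² = 1.26 mA, giving V_DS = V_DD − I_D R_D = 3.2 − 1.26 × 0.957 = 2 V.
V_DS = 2 V ≥ V_ov = 0.827 V, confirming saturation.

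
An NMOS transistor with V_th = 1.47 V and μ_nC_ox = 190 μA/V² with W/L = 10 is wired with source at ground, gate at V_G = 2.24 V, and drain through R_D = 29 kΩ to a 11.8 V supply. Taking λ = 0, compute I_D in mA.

V_GS = V_G = 2.24 V, so V_ov = 2.24 − 1.47 = 0.77 V.
k_n = μ_nC_ox · (W/L) = 1.9 mA/V².
Assume saturation: I_D = ½ k_n V_ov² = 0.5 × 1.9 × 0.77² = 0.563 mA, giving V_DS = V_DD − I_D R_D = 11.8 − 0.563 × 29 = -4.53 V.
But -4.53 V < V_ov = 0.77 V, so the device is actually in triode.
In triode I_D = k_n[V_ov V_DS − ½ V_DS²] and I_D = (V_DD − V_DS)/R_D. Equating: 27.5 V_DS² − 43.43 V_DS + 11.8 = 0, giving V_DS = 0.349 V (the root below V_ov).
I_D = (11.8 − 0.349) / 29 = 0.395 mA.

I_D = 0.395 mA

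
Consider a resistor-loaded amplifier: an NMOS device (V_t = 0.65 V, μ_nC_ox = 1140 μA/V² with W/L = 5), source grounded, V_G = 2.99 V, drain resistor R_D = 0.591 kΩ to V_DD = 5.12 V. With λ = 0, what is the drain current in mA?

I_D = 7.55 mA

V_GS = V_G = 2.99 V, so V_ov = 2.99 − 0.65 = 2.34 V.
k_n = μ_nC_ox · (W/L) = 5.7 mA/V².
Assume saturation: I_D = ½ k_n V_ov² = 0.5 × 5.7 × 2.34² = 15.6 mA, giving V_DS = V_DD − I_D R_D = 5.12 − 15.6 × 0.591 = -4.1 V.
But -4.1 V < V_ov = 2.34 V, so the device is actually in triode.
In triode I_D = k_n[V_ov V_DS − ½ V_DS²] and I_D = (V_DD − V_DS)/R_D. Equating: 1.68 V_DS² − 8.883 V_DS + 5.12 = 0, giving V_DS = 0.659 V (the root below V_ov).
I_D = (5.12 − 0.659) / 0.591 = 7.55 mA.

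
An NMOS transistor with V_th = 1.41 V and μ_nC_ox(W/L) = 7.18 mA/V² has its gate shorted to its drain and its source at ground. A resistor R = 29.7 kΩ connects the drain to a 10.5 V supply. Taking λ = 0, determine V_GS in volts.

V_GS = 1.70 V

With gate tied to drain, V_GS = V_DS ≥ V_GS − V_th, so the device is in saturation.
KCL at the drain: ½ k_n (V_GS − V_th)² = (V_DD − V_GS)/R.
Let x = V_GS − 1.41. Then 107 x² + x − 9.09 = 0, giving x = 0.287 V (positive root), so V_GS = 1.7 V.
I_D = (V_DD − V_GS)/R = (10.5 − 1.7) / 29.7 = 0.296 mA.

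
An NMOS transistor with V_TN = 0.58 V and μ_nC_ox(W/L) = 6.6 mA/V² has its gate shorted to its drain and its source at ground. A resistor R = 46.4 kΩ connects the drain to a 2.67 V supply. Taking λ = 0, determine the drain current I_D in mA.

With gate tied to drain, V_GS = V_DS ≥ V_GS − V_TN, so the device is in saturation.
KCL at the drain: ½ k_n (V_GS − V_TN)² = (V_DD − V_GS)/R.
Let x = V_GS − 0.58. Then 153 x² + x − 2.09 = 0, giving x = 0.114 V (positive root), so V_GS = 0.694 V.
I_D = (V_DD − V_GS)/R = (2.67 − 0.694) / 46.4 = 0.0426 mA.

I_D = 0.0426 mA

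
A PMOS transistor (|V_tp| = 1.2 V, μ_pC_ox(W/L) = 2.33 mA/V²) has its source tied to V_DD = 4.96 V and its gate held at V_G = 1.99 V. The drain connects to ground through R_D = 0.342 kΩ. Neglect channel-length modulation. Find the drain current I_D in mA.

V_SG = V_DD − V_G = 4.96 − 1.99 = 2.97 V, so V_ov = 2.97 − 1.2 = 1.77 V.
Assume saturation: I_D = ½ k_p V_ov² = 0.5 × 2.33 × 1.77² = 3.65 mA, giving V_SD = V_DD − I_D R_D = 4.96 − 3.65 × 0.342 = 3.71 V.
V_SD = 3.71 V ≥ V_ov = 1.77 V, confirming saturation.

I_D = 3.65 mA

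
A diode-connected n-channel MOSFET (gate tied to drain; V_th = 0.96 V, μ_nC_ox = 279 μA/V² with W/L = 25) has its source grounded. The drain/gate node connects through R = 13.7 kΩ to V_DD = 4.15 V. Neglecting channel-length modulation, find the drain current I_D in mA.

With gate tied to drain, V_GS = V_DS ≥ V_GS − V_th, so the device is in saturation.
k_n = μ_nC_ox · (W/L) = 6.975 mA/V².
KCL at the drain: ½ k_n (V_GS − V_th)² = (V_DD − V_GS)/R.
Let x = V_GS − 0.96. Then 47.8 x² + x − 3.19 = 0, giving x = 0.248 V (positive root), so V_GS = 1.21 V.
I_D = (V_DD − V_GS)/R = (4.15 − 1.21) / 13.7 = 0.215 mA.

I_D = 0.215 mA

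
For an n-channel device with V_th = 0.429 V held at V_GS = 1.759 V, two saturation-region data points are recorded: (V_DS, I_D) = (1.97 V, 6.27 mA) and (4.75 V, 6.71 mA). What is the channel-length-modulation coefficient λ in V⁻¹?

With V_GS fixed, I_D ∝ (1 + λ V_DS) in saturation, so I_D2/I_D1 = (1 + λ V_DS2)/(1 + λ V_DS1).
6.71/6.27 = 1.07 = (1 + 4.75 λ)/(1 + 1.97 λ).
Solving: λ (I_D1 V_DS2 − I_D2 V_DS1) = I_D2 − I_D1, so λ = (6.71 − 6.27) / (6.27 × 4.75 − 6.71 × 1.97) = 0.44 / 16.6 = 0.0266 V⁻¹.

λ = 0.0266 V⁻¹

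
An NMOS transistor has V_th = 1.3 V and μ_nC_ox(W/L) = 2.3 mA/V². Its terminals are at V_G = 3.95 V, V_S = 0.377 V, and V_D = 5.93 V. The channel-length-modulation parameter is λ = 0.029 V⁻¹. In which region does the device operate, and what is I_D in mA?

Saturation; I_D = 6.90 mA

V_GS = V_G − V_S = 3.95 − 0.377 = 3.57 V; V_DS = V_D − V_S = 5.93 − 0.377 = 5.55 V.
V_ov = V_GS − V_th = 3.57 − 1.3 = 2.27 V.
Since V_DS = 5.55 V ≥ V_ov = 2.27 V, the device is in saturation.
I_D = ½ k_n V_ov² (1 + λ V_DS) = 0.5 × 2.3 × 2.27² × (1 + 0.029 × 5.55) = 6.9 mA.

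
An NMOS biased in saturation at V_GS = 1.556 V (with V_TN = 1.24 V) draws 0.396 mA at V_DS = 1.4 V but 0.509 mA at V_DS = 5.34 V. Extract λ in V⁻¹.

λ = 0.0806 V⁻¹

With V_GS fixed, I_D ∝ (1 + λ V_DS) in saturation, so I_D2/I_D1 = (1 + λ V_DS2)/(1 + λ V_DS1).
0.509/0.396 = 1.285 = (1 + 5.34 λ)/(1 + 1.4 λ).
Solving: λ (I_D1 V_DS2 − I_D2 V_DS1) = I_D2 − I_D1, so λ = (0.509 − 0.396) / (0.396 × 5.34 − 0.509 × 1.4) = 0.113 / 1.4 = 0.0806 V⁻¹.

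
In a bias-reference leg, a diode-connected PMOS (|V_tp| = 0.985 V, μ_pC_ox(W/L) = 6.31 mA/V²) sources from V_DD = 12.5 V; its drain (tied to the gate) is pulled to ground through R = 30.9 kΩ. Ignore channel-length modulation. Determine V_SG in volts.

With gate tied to drain, V_SG = V_SD ≥ V_SG − |V_tp|, so the device is in saturation.
KCL at the drain: ½ k_p (V_SG − |V_tp|)² = (V_DD − V_SG)/R.
Let x = V_SG − 0.985. Then 97.5 x² + x − 11.52 = 0, giving x = 0.339 V (positive root), so V_SG = 1.32 V.
I_D = (V_DD − V_SG)/R = (12.5 − 1.32) / 30.9 = 0.362 mA.

V_SG = 1.32 V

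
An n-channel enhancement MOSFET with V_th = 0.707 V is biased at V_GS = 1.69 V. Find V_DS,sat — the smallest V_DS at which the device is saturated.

The boundary between triode and saturation is V_DS = V_GS − V_th = V_ov.
V_ov = 1.69 − 0.707 = 0.983 V.

V_DS,sat = 0.983 V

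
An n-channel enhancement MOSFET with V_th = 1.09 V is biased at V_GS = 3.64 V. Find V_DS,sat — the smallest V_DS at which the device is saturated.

V_DS,sat = 2.55 V

The boundary between triode and saturation is V_DS = V_GS − V_th = V_ov.
V_ov = 3.64 − 1.09 = 2.55 V.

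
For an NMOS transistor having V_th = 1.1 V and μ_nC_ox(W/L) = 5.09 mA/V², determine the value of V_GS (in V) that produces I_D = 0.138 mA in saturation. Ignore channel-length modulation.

In saturation I_D = ½ k_n (V_GS − V_th)², so V_GS − V_th = √(2 I_D / k_n) = √(2 × 0.138 / 5.09) = 0.233 V.
V_GS = 1.1 + 0.233 = 1.33 V.

V_GS = 1.33 V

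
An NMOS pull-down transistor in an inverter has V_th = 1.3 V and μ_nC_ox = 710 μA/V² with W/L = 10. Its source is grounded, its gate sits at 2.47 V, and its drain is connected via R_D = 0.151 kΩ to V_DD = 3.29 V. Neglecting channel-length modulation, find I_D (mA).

I_D = 4.86 mA

V_GS = V_G = 2.47 V, so V_ov = 2.47 − 1.3 = 1.17 V.
k_n = μ_nC_ox · (W/L) = 7.1 mA/V².
Assume saturation: I_D = ½ k_n V_ov² = 0.5 × 7.1 × 1.17² = 4.86 mA, giving V_DS = V_DD − I_D R_D = 3.29 − 4.86 × 0.151 = 2.56 V.
V_DS = 2.56 V ≥ V_ov = 1.17 V, confirming saturation.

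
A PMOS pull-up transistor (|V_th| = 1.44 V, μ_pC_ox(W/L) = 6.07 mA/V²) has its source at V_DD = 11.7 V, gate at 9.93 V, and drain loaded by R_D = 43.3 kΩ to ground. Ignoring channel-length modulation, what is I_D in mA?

V_SG = V_DD − V_G = 11.7 − 9.93 = 1.77 V, so V_ov = 1.77 − 1.44 = 0.33 V.
Assume saturation: I_D = ½ k_p V_ov² = 0.5 × 6.07 × 0.33² = 0.331 mA, giving V_SD = V_DD − I_D R_D = 11.7 − 0.331 × 43.3 = -2.61 V.
But -2.61 V < V_ov = 0.33 V, so the device is actually in triode.
In triode I_D = k_p[V_ov V_SD − ½ V_SD²] and I_D = (V_DD − V_SD)/R_D. Equating: 131 V_SD² − 87.73 V_SD + 11.7 = 0, giving V_SD = 0.184 V (the root below V_ov).
I_D = (11.7 − 0.184) / 43.3 = 0.266 mA.

I_D = 0.266 mA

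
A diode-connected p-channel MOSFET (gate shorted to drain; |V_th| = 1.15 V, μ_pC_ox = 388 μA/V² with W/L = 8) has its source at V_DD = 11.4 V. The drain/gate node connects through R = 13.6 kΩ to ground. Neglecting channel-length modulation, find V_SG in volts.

V_SG = 1.82 V

With gate tied to drain, V_SG = V_SD ≥ V_SG − |V_th|, so the device is in saturation.
k_p = μ_pC_ox · (W/L) = 3.104 mA/V².
KCL at the drain: ½ k_p (V_SG − |V_th|)² = (V_DD − V_SG)/R.
Let x = V_SG − 1.15. Then 21.1 x² + x − 10.25 = 0, giving x = 0.674 V (positive root), so V_SG = 1.82 V.
I_D = (V_DD − V_SG)/R = (11.4 − 1.82) / 13.6 = 0.704 mA.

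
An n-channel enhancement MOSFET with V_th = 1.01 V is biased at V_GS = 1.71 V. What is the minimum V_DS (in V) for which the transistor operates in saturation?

V_DS,sat = 0.700 V

The boundary between triode and saturation is V_DS = V_GS − V_th = V_ov.
V_ov = 1.71 − 1.01 = 0.7 V.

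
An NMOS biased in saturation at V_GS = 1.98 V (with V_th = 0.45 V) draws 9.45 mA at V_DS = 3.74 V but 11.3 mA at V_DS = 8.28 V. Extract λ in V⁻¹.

λ = 0.0514 V⁻¹

With V_GS fixed, I_D ∝ (1 + λ V_DS) in saturation, so I_D2/I_D1 = (1 + λ V_DS2)/(1 + λ V_DS1).
11.3/9.45 = 1.196 = (1 + 8.28 λ)/(1 + 3.74 λ).
Solving: λ (I_D1 V_DS2 − I_D2 V_DS1) = I_D2 − I_D1, so λ = (11.3 − 9.45) / (9.45 × 8.28 − 11.3 × 3.74) = 1.85 / 36 = 0.0514 V⁻¹.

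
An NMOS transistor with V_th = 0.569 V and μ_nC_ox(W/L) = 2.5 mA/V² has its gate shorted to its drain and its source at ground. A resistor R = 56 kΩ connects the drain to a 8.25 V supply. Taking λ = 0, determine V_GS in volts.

With gate tied to drain, V_GS = V_DS ≥ V_GS − V_th, so the device is in saturation.
KCL at the drain: ½ k_n (V_GS − V_th)² = (V_DD − V_GS)/R.
Let x = V_GS − 0.569. Then 70 x² + x − 7.681 = 0, giving x = 0.324 V (positive root), so V_GS = 0.893 V.
I_D = (V_DD − V_GS)/R = (8.25 − 0.893) / 56 = 0.131 mA.

V_GS = 0.893 V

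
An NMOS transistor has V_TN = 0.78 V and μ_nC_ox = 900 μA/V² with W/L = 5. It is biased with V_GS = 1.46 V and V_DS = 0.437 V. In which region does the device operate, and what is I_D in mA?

k_n = μ_nC_ox · (W/L) = 4.5 mA/V².
V_ov = V_GS − V_TN = 1.46 − 0.78 = 0.68 V.
Since V_DS = 0.437 V < V_ov = 0.68 V, the device is in the triode region.
I_D = k_n [V_ov · V_DS − ½ V_DS²] = 4.5 × [0.68 × 0.437 − 0.5 × 0.437²] = 0.908 mA.

Triode; I_D = 0.908 mA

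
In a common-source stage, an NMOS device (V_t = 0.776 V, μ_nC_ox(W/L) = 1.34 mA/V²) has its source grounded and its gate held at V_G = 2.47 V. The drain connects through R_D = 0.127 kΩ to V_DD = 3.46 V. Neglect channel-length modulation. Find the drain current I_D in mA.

I_D = 1.92 mA

V_GS = V_G = 2.47 V, so V_ov = 2.47 − 0.776 = 1.69 V.
Assume saturation: I_D = ½ k_n V_ov² = 0.5 × 1.34 × 1.69² = 1.92 mA, giving V_DS = V_DD − I_D R_D = 3.46 − 1.92 × 0.127 = 3.22 V.
V_DS = 3.22 V ≥ V_ov = 1.69 V, confirming saturation.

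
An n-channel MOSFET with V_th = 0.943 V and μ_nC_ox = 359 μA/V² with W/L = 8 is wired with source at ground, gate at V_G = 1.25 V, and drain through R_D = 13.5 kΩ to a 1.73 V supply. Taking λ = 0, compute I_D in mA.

V_GS = V_G = 1.25 V, so V_ov = 1.25 − 0.943 = 0.307 V.
k_n = μ_nC_ox · (W/L) = 2.872 mA/V².
Assume saturation: I_D = ½ k_n V_ov² = 0.5 × 2.872 × 0.307² = 0.135 mA, giving V_DS = V_DD − I_D R_D = 1.73 − 0.135 × 13.5 = -0.0971 V.
But -0.0971 V < V_ov = 0.307 V, so the device is actually in triode.
In triode I_D = k_n[V_ov V_DS − ½ V_DS²] and I_D = (V_DD − V_DS)/R_D. Equating: 19.4 V_DS² − 12.9 V_DS + 1.73 = 0, giving V_DS = 0.186 V (the root below V_ov).
I_D = (1.73 − 0.186) / 13.5 = 0.114 mA.

I_D = 0.114 mA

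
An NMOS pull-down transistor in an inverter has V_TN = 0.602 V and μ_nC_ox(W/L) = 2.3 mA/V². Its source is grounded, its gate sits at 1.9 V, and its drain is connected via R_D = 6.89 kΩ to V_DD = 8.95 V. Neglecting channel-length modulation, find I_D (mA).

I_D = 1.22 mA

V_GS = V_G = 1.9 V, so V_ov = 1.9 − 0.602 = 1.3 V.
Assume saturation: I_D = ½ k_n V_ov² = 0.5 × 2.3 × 1.3² = 1.94 mA, giving V_DS = V_DD − I_D R_D = 8.95 − 1.94 × 6.89 = -4.4 V.
But -4.4 V < V_ov = 1.3 V, so the device is actually in triode.
In triode I_D = k_n[V_ov V_DS − ½ V_DS²] and I_D = (V_DD − V_DS)/R_D. Equating: 7.92 V_DS² − 21.57 V_DS + 8.95 = 0, giving V_DS = 0.511 V (the root below V_ov).
I_D = (8.95 − 0.511) / 6.89 = 1.22 mA.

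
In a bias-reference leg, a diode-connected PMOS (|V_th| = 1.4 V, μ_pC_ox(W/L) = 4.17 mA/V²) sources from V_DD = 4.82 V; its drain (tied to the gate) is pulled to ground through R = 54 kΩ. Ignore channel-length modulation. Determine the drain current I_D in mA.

With gate tied to drain, V_SG = V_SD ≥ V_SG − |V_th|, so the device is in saturation.
KCL at the drain: ½ k_p (V_SG − |V_th|)² = (V_DD − V_SG)/R.
Let x = V_SG − 1.4. Then 113 x² + x − 3.42 = 0, giving x = 0.17 V (positive root), so V_SG = 1.57 V.
I_D = (V_DD − V_SG)/R = (4.82 − 1.57) / 54 = 0.0602 mA.

I_D = 0.0602 mA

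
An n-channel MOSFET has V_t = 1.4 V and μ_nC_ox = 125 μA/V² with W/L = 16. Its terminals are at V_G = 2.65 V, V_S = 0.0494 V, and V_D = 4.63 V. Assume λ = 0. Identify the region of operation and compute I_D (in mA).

V_GS = V_G − V_S = 2.65 − 0.0494 = 2.6 V; V_DS = V_D − V_S = 4.63 − 0.0494 = 4.58 V.
k_n = μ_nC_ox · (W/L) = 2 mA/V².
V_ov = V_GS − V_t = 2.6 − 1.4 = 1.2 V.
Since V_DS = 4.58 V ≥ V_ov = 1.2 V, the device is in saturation.
I_D = ½ k_n V_ov² = 0.5 × 2 × 1.2² = 1.44 mA.

Saturation; I_D = 1.44 mA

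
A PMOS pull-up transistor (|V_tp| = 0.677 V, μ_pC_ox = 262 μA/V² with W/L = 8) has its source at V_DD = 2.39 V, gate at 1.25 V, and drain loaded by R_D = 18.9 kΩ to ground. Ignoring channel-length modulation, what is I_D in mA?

I_D = 0.119 mA

V_SG = V_DD − V_G = 2.39 − 1.25 = 1.14 V, so V_ov = 1.14 − 0.677 = 0.463 V.
k_p = μ_pC_ox · (W/L) = 2.096 mA/V².
Assume saturation: I_D = ½ k_p V_ov² = 0.5 × 2.096 × 0.463² = 0.225 mA, giving V_SD = V_DD − I_D R_D = 2.39 − 0.225 × 18.9 = -1.86 V.
But -1.86 V < V_ov = 0.463 V, so the device is actually in triode.
In triode I_D = k_p[V_ov V_SD − ½ V_SD²] and I_D = (V_DD − V_SD)/R_D. Equating: 19.8 V_SD² − 19.34 V_SD + 2.39 = 0, giving V_SD = 0.145 V (the root below V_ov).
I_D = (2.39 − 0.145) / 18.9 = 0.119 mA.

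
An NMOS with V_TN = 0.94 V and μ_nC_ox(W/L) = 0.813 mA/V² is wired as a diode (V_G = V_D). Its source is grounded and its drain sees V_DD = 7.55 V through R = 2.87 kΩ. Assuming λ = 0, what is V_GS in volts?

V_GS = 2.93 V

With gate tied to drain, V_GS = V_DS ≥ V_GS − V_TN, so the device is in saturation.
KCL at the drain: ½ k_n (V_GS − V_TN)² = (V_DD − V_GS)/R.
Let x = V_GS − 0.94. Then 1.17 x² + x − 6.61 = 0, giving x = 1.99 V (positive root), so V_GS = 2.93 V.
I_D = (V_DD − V_GS)/R = (7.55 − 2.93) / 2.87 = 1.61 mA.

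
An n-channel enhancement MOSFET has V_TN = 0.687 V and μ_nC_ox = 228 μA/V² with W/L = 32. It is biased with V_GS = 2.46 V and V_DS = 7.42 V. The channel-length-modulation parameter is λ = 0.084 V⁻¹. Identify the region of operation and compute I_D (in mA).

Saturation; I_D = 18.6 mA

k_n = μ_nC_ox · (W/L) = 7.296 mA/V².
V_ov = V_GS − V_TN = 2.46 − 0.687 = 1.77 V.
Since V_DS = 7.42 V ≥ V_ov = 1.77 V, the device is in saturation.
I_D = ½ k_n V_ov² (1 + λ V_DS) = 0.5 × 7.296 × 1.77² × (1 + 0.084 × 7.42) = 18.6 mA.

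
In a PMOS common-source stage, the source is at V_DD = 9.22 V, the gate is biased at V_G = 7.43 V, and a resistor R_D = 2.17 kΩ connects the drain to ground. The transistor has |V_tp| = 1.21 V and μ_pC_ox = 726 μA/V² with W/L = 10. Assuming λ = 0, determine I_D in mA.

I_D = 1.22 mA

V_SG = V_DD − V_G = 9.22 − 7.43 = 1.79 V, so V_ov = 1.79 − 1.21 = 0.58 V.
k_p = μ_pC_ox · (W/L) = 7.26 mA/V².
Assume saturation: I_D = ½ k_p V_ov² = 0.5 × 7.26 × 0.58² = 1.22 mA, giving V_SD = V_DD − I_D R_D = 9.22 − 1.22 × 2.17 = 6.57 V.
V_SD = 6.57 V ≥ V_ov = 0.58 V, confirming saturation.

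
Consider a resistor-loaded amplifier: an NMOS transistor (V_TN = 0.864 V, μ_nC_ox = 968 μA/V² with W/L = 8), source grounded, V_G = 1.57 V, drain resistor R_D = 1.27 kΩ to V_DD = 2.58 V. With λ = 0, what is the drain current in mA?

I_D = 1.68 mA

V_GS = V_G = 1.57 V, so V_ov = 1.57 − 0.864 = 0.706 V.
k_n = μ_nC_ox · (W/L) = 7.744 mA/V².
Assume saturation: I_D = ½ k_n V_ov² = 0.5 × 7.744 × 0.706² = 1.93 mA, giving V_DS = V_DD − I_D R_D = 2.58 − 1.93 × 1.27 = 0.129 V.
But 0.129 V < V_ov = 0.706 V, so the device is actually in triode.
In triode I_D = k_n[V_ov V_DS − ½ V_DS²] and I_D = (V_DD − V_DS)/R_D. Equating: 4.92 V_DS² − 7.943 V_DS + 2.58 = 0, giving V_DS = 0.45 V (the root below V_ov).
I_D = (2.58 − 0.45) / 1.27 = 1.68 mA.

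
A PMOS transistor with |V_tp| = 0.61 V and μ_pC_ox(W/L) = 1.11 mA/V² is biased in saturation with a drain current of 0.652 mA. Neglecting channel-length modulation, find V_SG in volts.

In saturation I_D = ½ k_p (V_SG − |V_tp|)², so V_SG − |V_tp| = √(2 I_D / k_p) = √(2 × 0.652 / 1.11) = 1.08 V.
V_SG = 0.61 + 1.08 = 1.69 V.

V_SG = 1.69 V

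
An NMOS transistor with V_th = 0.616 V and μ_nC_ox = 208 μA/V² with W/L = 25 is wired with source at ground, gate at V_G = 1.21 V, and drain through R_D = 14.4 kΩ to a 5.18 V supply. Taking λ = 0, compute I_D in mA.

I_D = 0.351 mA

V_GS = V_G = 1.21 V, so V_ov = 1.21 − 0.616 = 0.594 V.
k_n = μ_nC_ox · (W/L) = 5.2 mA/V².
Assume saturation: I_D = ½ k_n V_ov² = 0.5 × 5.2 × 0.594² = 0.917 mA, giving V_DS = V_DD − I_D R_D = 5.18 − 0.917 × 14.4 = -8.03 V.
But -8.03 V < V_ov = 0.594 V, so the device is actually in triode.
In triode I_D = k_n[V_ov V_DS − ½ V_DS²] and I_D = (V_DD − V_DS)/R_D. Equating: 37.4 V_DS² − 45.48 V_DS + 5.18 = 0, giving V_DS = 0.127 V (the root below V_ov).
I_D = (5.18 − 0.127) / 14.4 = 0.351 mA.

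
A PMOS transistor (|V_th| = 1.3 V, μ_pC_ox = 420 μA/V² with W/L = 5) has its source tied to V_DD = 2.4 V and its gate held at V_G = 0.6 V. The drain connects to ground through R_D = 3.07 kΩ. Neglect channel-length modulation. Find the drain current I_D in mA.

I_D = 0.262 mA

V_SG = V_DD − V_G = 2.4 − 0.6 = 1.8 V, so V_ov = 1.8 − 1.3 = 0.5 V.
k_p = μ_pC_ox · (W/L) = 2.1 mA/V².
Assume saturation: I_D = ½ k_p V_ov² = 0.5 × 2.1 × 0.5² = 0.262 mA, giving V_SD = V_DD − I_D R_D = 2.4 − 0.262 × 3.07 = 1.59 V.
V_SD = 1.59 V ≥ V_ov = 0.5 V, confirming saturation.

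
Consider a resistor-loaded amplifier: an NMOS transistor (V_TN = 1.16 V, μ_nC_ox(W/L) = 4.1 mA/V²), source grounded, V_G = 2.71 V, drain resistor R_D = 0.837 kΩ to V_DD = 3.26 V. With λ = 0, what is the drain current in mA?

I_D = 3.15 mA

V_GS = V_G = 2.71 V, so V_ov = 2.71 − 1.16 = 1.55 V.
Assume saturation: I_D = ½ k_n V_ov² = 0.5 × 4.1 × 1.55² = 4.93 mA, giving V_DS = V_DD − I_D R_D = 3.26 − 4.93 × 0.837 = -0.862 V.
But -0.862 V < V_ov = 1.55 V, so the device is actually in triode.
In triode I_D = k_n[V_ov V_DS − ½ V_DS²] and I_D = (V_DD − V_DS)/R_D. Equating: 1.72 V_DS² − 6.319 V_DS + 3.26 = 0, giving V_DS = 0.62 V (the root below V_ov).
I_D = (3.26 − 0.62) / 0.837 = 3.15 mA.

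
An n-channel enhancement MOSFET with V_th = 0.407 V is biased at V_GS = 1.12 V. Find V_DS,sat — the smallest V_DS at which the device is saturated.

The boundary between triode and saturation is V_DS = V_GS − V_th = V_ov.
V_ov = 1.12 − 0.407 = 0.713 V.

V_DS,sat = 0.713 V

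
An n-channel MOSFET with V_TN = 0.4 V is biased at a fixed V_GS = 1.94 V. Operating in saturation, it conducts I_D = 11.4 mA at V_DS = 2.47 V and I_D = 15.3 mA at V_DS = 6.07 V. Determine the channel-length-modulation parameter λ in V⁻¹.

With V_GS fixed, I_D ∝ (1 + λ V_DS) in saturation, so I_D2/I_D1 = (1 + λ V_DS2)/(1 + λ V_DS1).
15.3/11.4 = 1.342 = (1 + 6.07 λ)/(1 + 2.47 λ).
Solving: λ (I_D1 V_DS2 − I_D2 V_DS1) = I_D2 − I_D1, so λ = (15.3 − 11.4) / (11.4 × 6.07 − 15.3 × 2.47) = 3.9 / 31.4 = 0.124 V⁻¹.

λ = 0.124 V⁻¹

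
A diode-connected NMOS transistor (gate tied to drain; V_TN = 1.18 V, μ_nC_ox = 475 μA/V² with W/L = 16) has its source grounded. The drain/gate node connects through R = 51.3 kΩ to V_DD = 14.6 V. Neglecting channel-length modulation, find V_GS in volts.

With gate tied to drain, V_GS = V_DS ≥ V_GS − V_TN, so the device is in saturation.
k_n = μ_nC_ox · (W/L) = 7.6 mA/V².
KCL at the drain: ½ k_n (V_GS − V_TN)² = (V_DD − V_GS)/R.
Let x = V_GS − 1.18. Then 195 x² + x − 13.42 = 0, giving x = 0.26 V (positive root), so V_GS = 1.44 V.
I_D = (V_DD − V_GS)/R = (14.6 − 1.44) / 51.3 = 0.257 mA.

V_GS = 1.44 V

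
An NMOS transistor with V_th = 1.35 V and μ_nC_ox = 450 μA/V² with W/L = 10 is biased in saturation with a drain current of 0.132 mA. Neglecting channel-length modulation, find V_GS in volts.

k_n = μ_nC_ox · (W/L) = 4.5 mA/V².
In saturation I_D = ½ k_n (V_GS − V_th)², so V_GS − V_th = √(2 I_D / k_n) = √(2 × 0.132 / 4.5) = 0.242 V.
V_GS = 1.35 + 0.242 = 1.59 V.

V_GS = 1.59 V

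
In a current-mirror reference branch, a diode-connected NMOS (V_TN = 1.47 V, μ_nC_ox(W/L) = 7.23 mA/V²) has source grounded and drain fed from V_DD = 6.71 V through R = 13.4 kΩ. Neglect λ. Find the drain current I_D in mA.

With gate tied to drain, V_GS = V_DS ≥ V_GS − V_TN, so the device is in saturation.
KCL at the drain: ½ k_n (V_GS − V_TN)² = (V_DD − V_GS)/R.
Let x = V_GS − 1.47. Then 48.4 x² + x − 5.24 = 0, giving x = 0.319 V (positive root), so V_GS = 1.79 V.
I_D = (V_DD − V_GS)/R = (6.71 − 1.79) / 13.4 = 0.367 mA.

I_D = 0.367 mA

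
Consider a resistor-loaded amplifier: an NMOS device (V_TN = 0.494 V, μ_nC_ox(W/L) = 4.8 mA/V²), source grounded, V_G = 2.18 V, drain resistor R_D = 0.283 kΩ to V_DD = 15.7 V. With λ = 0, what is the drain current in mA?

I_D = 6.82 mA

V_GS = V_G = 2.18 V, so V_ov = 2.18 − 0.494 = 1.69 V.
Assume saturation: I_D = ½ k_n V_ov² = 0.5 × 4.8 × 1.69² = 6.82 mA, giving V_DS = V_DD − I_D R_D = 15.7 − 6.82 × 0.283 = 13.8 V.
V_DS = 13.8 V ≥ V_ov = 1.69 V, confirming saturation.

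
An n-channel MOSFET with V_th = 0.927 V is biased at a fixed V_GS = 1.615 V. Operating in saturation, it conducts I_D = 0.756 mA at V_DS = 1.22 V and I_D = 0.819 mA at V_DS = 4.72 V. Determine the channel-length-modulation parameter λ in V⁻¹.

λ = 0.0245 V⁻¹

With V_GS fixed, I_D ∝ (1 + λ V_DS) in saturation, so I_D2/I_D1 = (1 + λ V_DS2)/(1 + λ V_DS1).
0.819/0.756 = 1.083 = (1 + 4.72 λ)/(1 + 1.22 λ).
Solving: λ (I_D1 V_DS2 − I_D2 V_DS1) = I_D2 − I_D1, so λ = (0.819 − 0.756) / (0.756 × 4.72 − 0.819 × 1.22) = 0.063 / 2.57 = 0.0245 V⁻¹.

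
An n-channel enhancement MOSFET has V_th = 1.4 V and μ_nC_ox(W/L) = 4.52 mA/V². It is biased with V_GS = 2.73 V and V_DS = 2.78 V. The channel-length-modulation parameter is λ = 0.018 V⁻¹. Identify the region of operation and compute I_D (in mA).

V_ov = V_GS − V_th = 2.73 − 1.4 = 1.33 V.
Since V_DS = 2.78 V ≥ V_ov = 1.33 V, the device is in saturation.
I_D = ½ k_n V_ov² (1 + λ V_DS) = 0.5 × 4.52 × 1.33² × (1 + 0.018 × 2.78) = 4.2 mA.

Saturation; I_D = 4.20 mA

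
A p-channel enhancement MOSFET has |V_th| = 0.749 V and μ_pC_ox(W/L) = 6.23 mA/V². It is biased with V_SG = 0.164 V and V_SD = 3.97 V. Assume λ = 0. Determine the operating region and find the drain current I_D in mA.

V_SG = 0.164 V < |V_th| = 0.749 V, so the transistor is in cutoff.

Cutoff; I_D = 0 mA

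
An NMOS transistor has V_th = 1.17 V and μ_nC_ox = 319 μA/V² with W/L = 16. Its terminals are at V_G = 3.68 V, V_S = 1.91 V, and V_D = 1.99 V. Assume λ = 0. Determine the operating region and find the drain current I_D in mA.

Triode; I_D = 0.229 mA

V_GS = V_G − V_S = 3.68 − 1.91 = 1.77 V; V_DS = V_D − V_S = 1.99 − 1.91 = 0.08 V.
k_n = μ_nC_ox · (W/L) = 5.104 mA/V².
V_ov = V_GS − V_th = 1.77 − 1.17 = 0.6 V.
Since V_DS = 0.08 V < V_ov = 0.6 V, the device is in the triode region.
I_D = k_n [V_ov · V_DS − ½ V_DS²] = 5.104 × [0.6 × 0.08 − 0.5 × 0.08²] = 0.229 mA.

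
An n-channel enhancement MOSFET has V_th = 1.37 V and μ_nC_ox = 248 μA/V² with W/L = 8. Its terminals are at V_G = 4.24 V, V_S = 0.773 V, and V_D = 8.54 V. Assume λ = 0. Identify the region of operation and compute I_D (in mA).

Saturation; I_D = 4.36 mA

V_GS = V_G − V_S = 4.24 − 0.773 = 3.47 V; V_DS = V_D − V_S = 8.54 − 0.773 = 7.77 V.
k_n = μ_nC_ox · (W/L) = 1.984 mA/V².
V_ov = V_GS − V_th = 3.47 − 1.37 = 2.1 V.
Since V_DS = 7.77 V ≥ V_ov = 2.1 V, the device is in saturation.
I_D = ½ k_n V_ov² = 0.5 × 1.984 × 2.1² = 4.36 mA.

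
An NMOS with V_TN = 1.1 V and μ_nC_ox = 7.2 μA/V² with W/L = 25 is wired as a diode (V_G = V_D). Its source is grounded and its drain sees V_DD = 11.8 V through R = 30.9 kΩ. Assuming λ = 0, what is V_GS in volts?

V_GS = 2.89 V

With gate tied to drain, V_GS = V_DS ≥ V_GS − V_TN, so the device is in saturation.
k_n = μ_nC_ox · (W/L) = 0.18 mA/V².
KCL at the drain: ½ k_n (V_GS − V_TN)² = (V_DD − V_GS)/R.
Let x = V_GS − 1.1. Then 2.78 x² + x − 10.7 = 0, giving x = 1.79 V (positive root), so V_GS = 2.89 V.
I_D = (V_DD − V_GS)/R = (11.8 − 2.89) / 30.9 = 0.288 mA.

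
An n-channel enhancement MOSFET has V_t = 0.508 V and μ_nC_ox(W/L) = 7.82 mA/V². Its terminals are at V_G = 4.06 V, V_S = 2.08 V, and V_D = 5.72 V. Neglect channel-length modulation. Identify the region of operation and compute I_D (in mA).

V_GS = V_G − V_S = 4.06 − 2.08 = 1.98 V; V_DS = V_D − V_S = 5.72 − 2.08 = 3.64 V.
V_ov = V_GS − V_t = 1.98 − 0.508 = 1.47 V.
Since V_DS = 3.64 V ≥ V_ov = 1.47 V, the device is in saturation.
I_D = ½ k_n V_ov² = 0.5 × 7.82 × 1.47² = 8.47 mA.

Saturation; I_D = 8.47 mA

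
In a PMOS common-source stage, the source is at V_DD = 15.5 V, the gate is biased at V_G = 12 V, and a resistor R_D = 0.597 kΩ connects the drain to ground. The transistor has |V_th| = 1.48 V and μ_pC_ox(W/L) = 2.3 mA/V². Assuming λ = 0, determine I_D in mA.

I_D = 4.69 mA

V_SG = V_DD − V_G = 15.5 − 12 = 3.5 V, so V_ov = 3.5 − 1.48 = 2.02 V.
Assume saturation: I_D = ½ k_p V_ov² = 0.5 × 2.3 × 2.02² = 4.69 mA, giving V_SD = V_DD − I_D R_D = 15.5 − 4.69 × 0.597 = 12.7 V.
V_SD = 12.7 V ≥ V_ov = 2.02 V, confirming saturation.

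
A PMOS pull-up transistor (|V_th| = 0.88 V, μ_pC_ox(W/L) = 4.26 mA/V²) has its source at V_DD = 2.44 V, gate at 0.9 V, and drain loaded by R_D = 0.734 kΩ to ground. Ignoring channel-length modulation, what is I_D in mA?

V_SG = V_DD − V_G = 2.44 − 0.9 = 1.54 V, so V_ov = 1.54 − 0.88 = 0.66 V.
Assume saturation: I_D = ½ k_p V_ov² = 0.5 × 4.26 × 0.66² = 0.928 mA, giving V_SD = V_DD − I_D R_D = 2.44 − 0.928 × 0.734 = 1.76 V.
V_SD = 1.76 V ≥ V_ov = 0.66 V, confirming saturation.

I_D = 0.928 mA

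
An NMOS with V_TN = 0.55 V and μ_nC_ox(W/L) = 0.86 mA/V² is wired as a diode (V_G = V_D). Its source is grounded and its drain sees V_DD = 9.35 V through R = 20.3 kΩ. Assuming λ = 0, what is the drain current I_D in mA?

I_D = 0.387 mA

With gate tied to drain, V_GS = V_DS ≥ V_GS − V_TN, so the device is in saturation.
KCL at the drain: ½ k_n (V_GS − V_TN)² = (V_DD − V_GS)/R.
Let x = V_GS − 0.55. Then 8.73 x² + x − 8.8 = 0, giving x = 0.948 V (positive root), so V_GS = 1.5 V.
I_D = (V_DD − V_GS)/R = (9.35 − 1.5) / 20.3 = 0.387 mA.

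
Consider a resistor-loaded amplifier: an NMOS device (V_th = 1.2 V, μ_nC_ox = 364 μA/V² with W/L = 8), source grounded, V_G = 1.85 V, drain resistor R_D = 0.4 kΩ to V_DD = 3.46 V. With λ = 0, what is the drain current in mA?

I_D = 0.615 mA

V_GS = V_G = 1.85 V, so V_ov = 1.85 − 1.2 = 0.65 V.
k_n = μ_nC_ox · (W/L) = 2.912 mA/V².
Assume saturation: I_D = ½ k_n V_ov² = 0.5 × 2.912 × 0.65² = 0.615 mA, giving V_DS = V_DD − I_D R_D = 3.46 − 0.615 × 0.4 = 3.21 V.
V_DS = 3.21 V ≥ V_ov = 0.65 V, confirming saturation.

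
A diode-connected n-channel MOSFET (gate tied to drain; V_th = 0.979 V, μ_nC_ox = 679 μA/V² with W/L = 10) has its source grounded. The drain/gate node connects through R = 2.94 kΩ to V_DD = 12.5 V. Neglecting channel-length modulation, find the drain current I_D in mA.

With gate tied to drain, V_GS = V_DS ≥ V_GS − V_th, so the device is in saturation.
k_n = μ_nC_ox · (W/L) = 6.79 mA/V².
KCL at the drain: ½ k_n (V_GS − V_th)² = (V_DD − V_GS)/R.
Let x = V_GS − 0.979. Then 9.98 x² + x − 11.52 = 0, giving x = 1.03 V (positive root), so V_GS = 2 V.
I_D = (V_DD − V_GS)/R = (12.5 − 2) / 2.94 = 3.57 mA.

I_D = 3.57 mA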